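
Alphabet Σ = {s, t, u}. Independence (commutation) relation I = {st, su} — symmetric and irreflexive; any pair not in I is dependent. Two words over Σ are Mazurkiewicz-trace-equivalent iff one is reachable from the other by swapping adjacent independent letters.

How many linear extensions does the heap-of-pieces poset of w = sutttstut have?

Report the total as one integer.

0(s) covers ∅
1(u) covers ∅
2(t) covers 1:u
3(t) covers 2:t
4(t) covers 3:t
5(s) covers 0:s
6(t) covers 4:t
7(u) covers 6:t
8(t) covers 7:u
floor of heap: 0:s, 1:u
completions by unplaced set U, small U first (add the entries for U minus each lowest piece of U):
  |U|=1: {5}:1  {8}:1
  |U|=2: {0,5}:1  {5,8}:2  {7,8}:1
  |U|=3: {0,5,8}:3  {5,7,8}:3  {6,7,8}:1
  |U|=4: {0,5,7,8}:6  {4,6,7,8}:1  {5,6,7,8}:4
  |U|=5: {0,5,6,7,8}:10  {3,4,6,7,8}:1  {4,5,6,7,8}:5
  |U|=6: {0,4,5,6,7,8}:15  {2,3,4,6,7,8}:1  {3,4,5,6,7,8}:6
  |U|=7: {0,3,4,5,6,7,8}:21  {1,2,3,4,6,7,8}:1  {2,3,4,5,6,7,8}:7
  start at 0(s): 8
  start at 1(u): 28
sum over floor = 36

36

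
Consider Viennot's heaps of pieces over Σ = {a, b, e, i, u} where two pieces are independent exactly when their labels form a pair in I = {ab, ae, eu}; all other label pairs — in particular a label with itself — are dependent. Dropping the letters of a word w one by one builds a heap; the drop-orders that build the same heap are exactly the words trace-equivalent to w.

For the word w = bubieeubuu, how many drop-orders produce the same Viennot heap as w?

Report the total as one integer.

piece 0:b — minimal
piece 1:u rests on {0:b}
piece 2:b rests on {1:u}
piece 3:i rests on {2:b}
piece 4:e rests on {3:i}
piece 5:e rests on {4:e}
piece 6:u rests on {3:i}
piece 7:b rests on {5:e, 6:u}
piece 8:u rests on {7:b}
piece 9:u rests on {8:u}
minimal pieces: {0:b}
ways to finish when only these pieces remain (= sum over removing one remaining piece with nothing left below it):
  1 left: {9}→1
  2 left: {8,9}→1
  3 left: {7,8,9}→1
  4 left: {5,7,8,9}→1  {6,7,8,9}→1
  5 left: {4,5,7,8,9}→1  {5,6,7,8,9}→2
  6 left: {4,5,6,7,8,9}→3
  7 left: {3,4,5,6,7,8,9}→3
  8 left: {2,3,4,5,6,7,8,9}→3
  placing 0:b first → 3 extensions

3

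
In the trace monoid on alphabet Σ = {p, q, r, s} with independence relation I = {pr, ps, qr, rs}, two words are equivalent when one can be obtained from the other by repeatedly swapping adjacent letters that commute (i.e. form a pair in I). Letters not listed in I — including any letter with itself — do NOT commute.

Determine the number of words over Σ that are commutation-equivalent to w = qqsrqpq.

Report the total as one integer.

0(q) covers ∅
1(q) covers 0:q
2(s) covers 1:q
3(r) covers ∅
4(q) covers 2:s
5(p) covers 4:q
6(q) covers 5:p
floor of heap: 0:q, 3:r
completions by unplaced set U, small U first (add the entries for U minus each lowest piece of U):
  |U|=1: {3}:1  {6}:1
  |U|=2: {3,6}:2  {5,6}:1
  |U|=3: {3,5,6}:3  {4,5,6}:1
  |U|=4: {2,4,5,6}:1  {3,4,5,6}:4
  |U|=5: {1,2,4,5,6}:1  {2,3,4,5,6}:5
  start at 0(q): 6
  start at 3(r): 1
sum over floor = 7

7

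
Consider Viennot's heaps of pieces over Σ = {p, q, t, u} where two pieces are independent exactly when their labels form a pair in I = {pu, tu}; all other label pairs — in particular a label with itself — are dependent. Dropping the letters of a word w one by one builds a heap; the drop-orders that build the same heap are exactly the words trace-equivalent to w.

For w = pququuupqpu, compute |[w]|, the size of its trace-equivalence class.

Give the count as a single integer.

piece 0:p — minimal
piece 1:q rests on {0:p}
piece 2:u rests on {1:q}
piece 3:q rests on {2:u}
piece 4:u rests on {3:q}
piece 5:u rests on {4:u}
piece 6:u rests on {5:u}
piece 7:p rests on {3:q}
piece 8:q rests on {6:u, 7:p}
piece 9:p rests on {8:q}
piece 10:u rests on {8:q}
minimal pieces: {0:p}
ways to finish when only these pieces remain (= sum over removing one remaining piece with nothing left below it):
  1 left: {9}→1  {10}→1
  2 left: {9,10}→2
  3 left: {8,9,10}→2
  4 left: {6,8,9,10}→2  {7,8,9,10}→2
  5 left: {5,6,8,9,10}→2  {6,7,8,9,10}→4
  6 left: {4,5,6,8,9,10}→2  {5,6,7,8,9,10}→6
  7 left: {4,5,6,7,8,9,10}→8
  8 left: {3,4,5,6,7,8,9,10}→8
  9 left: {2,3,4,5,6,7,8,9,10}→8
  placing 0:p first → 8 extensions

8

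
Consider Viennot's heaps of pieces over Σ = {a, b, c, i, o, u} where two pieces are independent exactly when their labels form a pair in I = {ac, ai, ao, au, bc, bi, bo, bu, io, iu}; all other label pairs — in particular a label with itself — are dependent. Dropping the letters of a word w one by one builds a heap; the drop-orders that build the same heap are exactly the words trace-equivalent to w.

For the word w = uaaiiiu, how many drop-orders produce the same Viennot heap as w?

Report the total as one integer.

0(u) covers ∅
1(a) covers ∅
2(a) covers 1:a
3(i) covers ∅
4(i) covers 3:i
5(i) covers 4:i
6(u) covers 0:u
floor of heap: 0:u, 1:a, 3:i
completions by unplaced set U, small U first (add the entries for U minus each lowest piece of U):
  |U|=1: {2}:1  {5}:1  {6}:1
  |U|=2: {0,6}:1  {1,2}:1  {2,5}:2  {2,6}:2  {4,5}:1  {5,6}:2
  |U|=3: {0,2,6}:3  {0,5,6}:3  {1,2,5}:3  {1,2,6}:3  {2,4,5}:3  {2,5,6}:6  {3,4,5}:1  {4,5,6}:3
  |U|=4: {0,1,2,6}:6  {0,2,5,6}:12  {0,4,5,6}:6  {1,2,4,5}:6  {1,2,5,6}:12  {2,3,4,5}:4  {2,4,5,6}:12  {3,4,5,6}:4
  |U|=5: {0,1,2,5,6}:30  {0,2,4,5,6}:30  {0,3,4,5,6}:10  {1,2,3,4,5}:10  {1,2,4,5,6}:30  {2,3,4,5,6}:20
  start at 0(u): 60
  start at 1(a): 60
  start at 3(i): 90
sum over floor = 210

210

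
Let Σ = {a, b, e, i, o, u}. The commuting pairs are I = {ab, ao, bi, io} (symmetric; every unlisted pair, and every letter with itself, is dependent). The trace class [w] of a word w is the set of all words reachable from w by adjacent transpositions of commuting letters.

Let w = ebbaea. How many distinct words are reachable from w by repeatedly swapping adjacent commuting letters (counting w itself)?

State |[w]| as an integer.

3

piece 0:e — minimal
piece 1:b rests on {0:e}
piece 2:b rests on {1:b}
piece 3:a rests on {0:e}
piece 4:e rests on {2:b, 3:a}
piece 5:a rests on {4:e}
minimal pieces: {0:e}
ways to finish when only these pieces remain (= sum over removing one remaining piece with nothing left below it):
  1 left: {5}→1
  2 left: {4,5}→1
  3 left: {2,4,5}→1  {3,4,5}→1
  4 left: {1,2,4,5}→1  {2,3,4,5}→2
  placing 0:e first → 3 extensions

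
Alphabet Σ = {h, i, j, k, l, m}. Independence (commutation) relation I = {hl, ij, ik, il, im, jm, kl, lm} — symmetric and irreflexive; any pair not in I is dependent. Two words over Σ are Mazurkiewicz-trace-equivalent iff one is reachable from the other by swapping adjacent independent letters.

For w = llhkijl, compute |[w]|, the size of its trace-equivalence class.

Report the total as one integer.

32

piece 0:l — minimal
piece 1:l rests on {0:l}
piece 2:h — minimal
piece 3:k rests on {2:h}
piece 4:i rests on {2:h}
piece 5:j rests on {1:l, 3:k}
piece 6:l rests on {5:j}
minimal pieces: {0:l, 2:h}
ways to finish when only these pieces remain (= sum over removing one remaining piece with nothing left below it):
  1 left: {4}→1  {6}→1
  2 left: {4,6}→2  {5,6}→1
  3 left: {1,5,6}→1  {3,5,6}→1  {4,5,6}→3
  4 left: {0,1,5,6}→1  {1,3,5,6}→2  {1,4,5,6}→4  {3,4,5,6}→4
  5 left: {0,1,3,5,6}→3  {0,1,4,5,6}→5  {1,3,4,5,6}→10  {2,3,4,5,6}→4
  placing 0:l first → 14 extensions
  placing 2:h first → 18 extensions
total linear extensions = 32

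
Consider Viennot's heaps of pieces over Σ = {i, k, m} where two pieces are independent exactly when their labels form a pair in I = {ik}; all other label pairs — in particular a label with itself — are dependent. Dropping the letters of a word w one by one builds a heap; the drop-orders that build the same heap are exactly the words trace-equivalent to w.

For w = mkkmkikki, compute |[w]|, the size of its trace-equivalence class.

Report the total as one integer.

10

piece 0:m — minimal
piece 1:k rests on {0:m}
piece 2:k rests on {1:k}
piece 3:m rests on {2:k}
piece 4:k rests on {3:m}
piece 5:i rests on {3:m}
piece 6:k rests on {4:k}
piece 7:k rests on {6:k}
piece 8:i rests on {5:i}
minimal pieces: {0:m}
ways to finish when only these pieces remain (= sum over removing one remaining piece with nothing left below it):
  1 left: {7}→1  {8}→1
  2 left: {5,8}→1  {6,7}→1  {7,8}→2
  3 left: {4,6,7}→1  {5,7,8}→3  {6,7,8}→3
  4 left: {4,6,7,8}→4  {5,6,7,8}→6
  5 left: {4,5,6,7,8}→10
  6 left: {3,4,5,6,7,8}→10
  7 left: {2,3,4,5,6,7,8}→10
  placing 0:m first → 10 extensions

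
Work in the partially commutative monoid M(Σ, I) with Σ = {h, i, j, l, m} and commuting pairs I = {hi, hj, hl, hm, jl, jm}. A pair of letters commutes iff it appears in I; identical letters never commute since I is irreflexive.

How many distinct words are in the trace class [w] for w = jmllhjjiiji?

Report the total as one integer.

#0=j has no predecessor
#1=m has no predecessor
#2=l depends on [1:m]
#3=l depends on [2:l]
#4=h has no predecessor
#5=j depends on [0:j]
#6=j depends on [5:j]
#7=i depends on [3:l, 6:j]
#8=i depends on [7:i]
#9=j depends on [8:i]
#10=i depends on [9:j]
sources: [0:j, 1:m, 4:h]
N(rest) = Σ N(rest − s) over sources s of rest; N(one piece) = 1:
  size 1 → [4]=1  [10]=1
  size 2 → [4,10]=2  [9,10]=1
  size 3 → [4,9,10]=3  [8,9,10]=1
  size 4 → [4,8,9,10]=4  [7,8,9,10]=1
  size 5 → [3,7,8,9,10]=1  [4,7,8,9,10]=5  [6,7,8,9,10]=1
  size 6 → [2,3,7,8,9,10]=1  [3,4,7,8,9,10]=6  [3,6,7,8,9,10]=2  [4,6,7,8,9,10]=6  [5,6,7,8,9,10]=1
  size 7 → [0,5,6,7,8,9,10]=1  [1,2,3,7,8,9,10]=1  [2,3,4,7,8,9,10]=7  [2,3,6,7,8,9,10]=3  [3,4,6,7,8,9,10]=14  [3,5,6,7,8,9,10]=3  [4,5,6,7,8,9,10]=7
  size 8 → [0,3,5,6,7,8,9,10]=4  [0,4,5,6,7,8,9,10]=8  [1,2,3,4,7,8,9,10]=8  [1,2,3,6,7,8,9,10]=4  [2,3,4,6,7,8,9,10]=24  [2,3,5,6,7,8,9,10]=6  [3,4,5,6,7,8,9,10]=24
  size 9 → [0,2,3,5,6,7,8,9,10]=10  [0,3,4,5,6,7,8,9,10]=36  [1,2,3,4,6,7,8,9,10]=36  [1,2,3,5,6,7,8,9,10]=10  [2,3,4,5,6,7,8,9,10]=54
  first=0(j) contributes 100
  first=1(m) contributes 100
  first=4(h) contributes 20
|[w]| = 220

220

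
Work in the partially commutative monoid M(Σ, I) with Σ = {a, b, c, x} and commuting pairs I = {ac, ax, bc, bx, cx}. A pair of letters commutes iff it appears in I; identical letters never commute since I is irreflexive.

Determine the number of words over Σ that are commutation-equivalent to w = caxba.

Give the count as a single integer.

20

drop 0:c onto floor
drop 1:a onto floor
drop 2:x onto floor
drop 3:b onto {1:a}
drop 4:a onto {3:b}
ground layer = {0:c, 1:a, 2:x}
drop-orders for the pieces not yet dropped (sum over which currently-grounded one goes next):
  1 to go: {0} 1  {2} 1  {4} 1
  2 to go: {0,2} 2  {0,4} 2  {2,4} 2  {3,4} 1
  3 to go: {0,2,4} 6  {0,3,4} 3  {1,3,4} 1  {2,3,4} 3
  if 0:c drops first: 4 orders
  if 1:a drops first: 12 orders
  if 2:x drops first: 4 orders
heap linearizations: 20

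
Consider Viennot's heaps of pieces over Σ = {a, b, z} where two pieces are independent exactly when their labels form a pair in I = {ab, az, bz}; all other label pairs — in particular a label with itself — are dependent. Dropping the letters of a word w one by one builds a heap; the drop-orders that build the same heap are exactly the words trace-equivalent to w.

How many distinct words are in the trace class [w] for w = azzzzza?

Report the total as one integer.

drop 0:a onto floor
drop 1:z onto floor
drop 2:z onto {1:z}
drop 3:z onto {2:z}
drop 4:z onto {3:z}
drop 5:z onto {4:z}
drop 6:a onto {0:a}
ground layer = {0:a, 1:z}
drop-orders for the pieces not yet dropped (sum over which currently-grounded one goes next):
  1 to go: {5} 1  {6} 1
  2 to go: {0,6} 1  {4,5} 1  {5,6} 2
  3 to go: {0,5,6} 3  {3,4,5} 1  {4,5,6} 3
  4 to go: {0,4,5,6} 6  {2,3,4,5} 1  {3,4,5,6} 4
  5 to go: {0,3,4,5,6} 10  {1,2,3,4,5} 1  {2,3,4,5,6} 5
  if 0:a drops first: 6 orders
  if 1:z drops first: 15 orders
heap linearizations: 21

21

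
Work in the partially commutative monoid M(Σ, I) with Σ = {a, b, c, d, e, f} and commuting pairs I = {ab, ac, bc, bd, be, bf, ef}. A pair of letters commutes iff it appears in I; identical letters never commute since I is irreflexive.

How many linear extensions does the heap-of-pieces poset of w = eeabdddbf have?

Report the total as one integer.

36

#0=e has no predecessor
#1=e depends on [0:e]
#2=a depends on [1:e]
#3=b has no predecessor
#4=d depends on [2:a]
#5=d depends on [4:d]
#6=d depends on [5:d]
#7=b depends on [3:b]
#8=f depends on [6:d]
sources: [0:e, 3:b]
N(rest) = Σ N(rest − s) over sources s of rest; N(one piece) = 1:
  size 1 → [7]=1  [8]=1
  size 2 → [3,7]=1  [6,8]=1  [7,8]=2
  size 3 → [3,7,8]=3  [5,6,8]=1  [6,7,8]=3
  size 4 → [3,6,7,8]=6  [4,5,6,8]=1  [5,6,7,8]=4
  size 5 → [2,4,5,6,8]=1  [3,5,6,7,8]=10  [4,5,6,7,8]=5
  size 6 → [1,2,4,5,6,8]=1  [2,4,5,6,7,8]=6  [3,4,5,6,7,8]=15
  size 7 → [0,1,2,4,5,6,8]=1  [1,2,4,5,6,7,8]=7  [2,3,4,5,6,7,8]=21
  first=0(e) contributes 28
  first=3(b) contributes 8
|[w]| = 36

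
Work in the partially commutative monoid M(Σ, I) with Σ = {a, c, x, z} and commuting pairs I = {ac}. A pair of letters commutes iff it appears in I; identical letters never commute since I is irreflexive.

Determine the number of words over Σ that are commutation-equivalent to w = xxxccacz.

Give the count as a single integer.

drop 0:x onto floor
drop 1:x onto {0:x}
drop 2:x onto {1:x}
drop 3:c onto {2:x}
drop 4:c onto {3:c}
drop 5:a onto {2:x}
drop 6:c onto {4:c}
drop 7:z onto {5:a, 6:c}
ground layer = {0:x}
drop-orders for the pieces not yet dropped (sum over which currently-grounded one goes next):
  1 to go: {7} 1
  2 to go: {5,7} 1  {6,7} 1
  3 to go: {4,6,7} 1  {5,6,7} 2
  4 to go: {3,4,6,7} 1  {4,5,6,7} 3
  5 to go: {3,4,5,6,7} 4
  6 to go: {2,3,4,5,6,7} 4
  if 0:x drops first: 4 orders

4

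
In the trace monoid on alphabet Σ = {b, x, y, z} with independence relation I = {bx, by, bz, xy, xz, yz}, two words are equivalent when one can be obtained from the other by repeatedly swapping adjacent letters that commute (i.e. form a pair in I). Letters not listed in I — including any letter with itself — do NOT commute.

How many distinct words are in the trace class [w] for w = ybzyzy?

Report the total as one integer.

60

drop 0:y onto floor
drop 1:b onto floor
drop 2:z onto floor
drop 3:y onto {0:y}
drop 4:z onto {2:z}
drop 5:y onto {3:y}
ground layer = {0:y, 1:b, 2:z}
drop-orders for the pieces not yet dropped (sum over which currently-grounded one goes next):
  1 to go: {1} 1  {4} 1  {5} 1
  2 to go: {1,4} 2  {1,5} 2  {2,4} 1  {3,5} 1  {4,5} 2
  3 to go: {0,3,5} 1  {1,2,4} 3  {1,3,5} 3  {1,4,5} 6  {2,4,5} 3  {3,4,5} 3
  4 to go: {0,1,3,5} 4  {0,3,4,5} 4  {1,2,4,5} 12  {1,3,4,5} 12  {2,3,4,5} 6
  if 0:y drops first: 30 orders
  if 1:b drops first: 10 orders
  if 2:z drops first: 20 orders
heap linearizations: 60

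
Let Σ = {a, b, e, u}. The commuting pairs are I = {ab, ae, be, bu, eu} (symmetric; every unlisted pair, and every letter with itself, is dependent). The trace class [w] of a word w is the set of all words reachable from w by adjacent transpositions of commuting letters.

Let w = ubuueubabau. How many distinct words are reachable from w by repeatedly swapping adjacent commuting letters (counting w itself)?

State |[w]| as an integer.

piece 0:u — minimal
piece 1:b — minimal
piece 2:u rests on {0:u}
piece 3:u rests on {2:u}
piece 4:e — minimal
piece 5:u rests on {3:u}
piece 6:b rests on {1:b}
piece 7:a rests on {5:u}
piece 8:b rests on {6:b}
piece 9:a rests on {7:a}
piece 10:u rests on {9:a}
minimal pieces: {0:u, 1:b, 4:e}
ways to finish when only these pieces remain (= sum over removing one remaining piece with nothing left below it):
  1 left: {4}→1  {8}→1  {10}→1
  2 left: {4,8}→2  {4,10}→2  {6,8}→1  {8,10}→2  {9,10}→1
  3 left: {1,6,8}→1  {4,6,8}→3  {4,8,10}→6  {4,9,10}→3  {6,8,10}→3  {7,9,10}→1  {8,9,10}→3
  4 left: {1,4,6,8}→4  {1,6,8,10}→4  {4,6,8,10}→12  {4,7,9,10}→4  {4,8,9,10}→12  {5,7,9,10}→1  {6,8,9,10}→6  {7,8,9,10}→4
  5 left: {1,4,6,8,10}→20  {1,6,8,9,10}→10  {3,5,7,9,10}→1  {4,5,7,9,10}→5  {4,6,8,9,10}→30  {4,7,8,9,10}→20  {5,7,8,9,10}→5  {6,7,8,9,10}→10
  6 left: {1,4,6,8,9,10}→60  {1,6,7,8,9,10}→20  {2,3,5,7,9,10}→1  {3,4,5,7,9,10}→6  {3,5,7,8,9,10}→6  {4,5,7,8,9,10}→30  {4,6,7,8,9,10}→60  {5,6,7,8,9,10}→15
  7 left: {0,2,3,5,7,9,10}→1  {1,4,6,7,8,9,10}→140  {1,5,6,7,8,9,10}→35  {2,3,4,5,7,9,10}→7  {2,3,5,7,8,9,10}→7  {3,4,5,7,8,9,10}→42  {3,5,6,7,8,9,10}→21  {4,5,6,7,8,9,10}→105
  8 left: {0,2,3,4,5,7,9,10}→8  {0,2,3,5,7,8,9,10}→8  {1,3,5,6,7,8,9,10}→56  {1,4,5,6,7,8,9,10}→280  {2,3,4,5,7,8,9,10}→56  {2,3,5,6,7,8,9,10}→28  {3,4,5,6,7,8,9,10}→168
  9 left: {0,2,3,4,5,7,8,9,10}→72  {0,2,3,5,6,7,8,9,10}→36  {1,2,3,5,6,7,8,9,10}→84  {1,3,4,5,6,7,8,9,10}→504  {2,3,4,5,6,7,8,9,10}→252
  placing 0:u first → 840 extensions
  placing 1:b first → 360 extensions
  placing 4:e first → 120 extensions
total linear extensions = 1320

1320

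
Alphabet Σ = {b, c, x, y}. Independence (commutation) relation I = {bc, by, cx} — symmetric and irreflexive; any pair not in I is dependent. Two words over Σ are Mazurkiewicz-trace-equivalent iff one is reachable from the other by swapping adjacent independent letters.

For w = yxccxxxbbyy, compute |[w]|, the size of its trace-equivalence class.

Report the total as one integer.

drop 0:y onto floor
drop 1:x onto {0:y}
drop 2:c onto {0:y}
drop 3:c onto {2:c}
drop 4:x onto {1:x}
drop 5:x onto {4:x}
drop 6:x onto {5:x}
drop 7:b onto {6:x}
drop 8:b onto {7:b}
drop 9:y onto {3:c, 6:x}
drop 10:y onto {9:y}
ground layer = {0:y}
drop-orders for the pieces not yet dropped (sum over which currently-grounded one goes next):
  1 to go: {8} 1  {10} 1
  2 to go: {7,8} 1  {8,10} 2  {9,10} 1
  3 to go: {3,9,10} 1  {7,8,10} 3  {8,9,10} 3
  4 to go: {2,3,9,10} 1  {3,8,9,10} 4  {7,8,9,10} 6
  5 to go: {2,3,8,9,10} 5  {3,7,8,9,10} 10  {6,7,8,9,10} 6
  6 to go: {2,3,7,8,9,10} 15  {3,6,7,8,9,10} 16  {5,6,7,8,9,10} 6
  7 to go: {2,3,6,7,8,9,10} 31  {3,5,6,7,8,9,10} 22  {4,5,6,7,8,9,10} 6
  8 to go: {1,4,5,6,7,8,9,10} 6  {2,3,5,6,7,8,9,10} 53  {3,4,5,6,7,8,9,10} 28
  9 to go: {1,3,4,5,6,7,8,9,10} 34  {2,3,4,5,6,7,8,9,10} 81
  if 0:y drops first: 115 orders

115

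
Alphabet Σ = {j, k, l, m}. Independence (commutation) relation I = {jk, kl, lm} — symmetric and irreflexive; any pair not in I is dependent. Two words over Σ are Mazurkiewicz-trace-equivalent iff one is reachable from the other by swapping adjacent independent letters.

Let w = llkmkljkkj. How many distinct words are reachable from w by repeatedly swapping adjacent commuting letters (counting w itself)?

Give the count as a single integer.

drop 0:l onto floor
drop 1:l onto {0:l}
drop 2:k onto floor
drop 3:m onto {2:k}
drop 4:k onto {3:m}
drop 5:l onto {1:l}
drop 6:j onto {3:m, 5:l}
drop 7:k onto {4:k}
drop 8:k onto {7:k}
drop 9:j onto {6:j}
ground layer = {0:l, 2:k}
drop-orders for the pieces not yet dropped (sum over which currently-grounded one goes next):
  1 to go: {8} 1  {9} 1
  2 to go: {6,9} 1  {7,8} 1  {8,9} 2
  3 to go: {4,7,8} 1  {5,6,9} 1  {6,8,9} 3  {7,8,9} 3
  4 to go: {1,5,6,9} 1  {4,7,8,9} 4  {5,6,8,9} 4  {6,7,8,9} 6
  5 to go: {0,1,5,6,9} 1  {1,5,6,8,9} 5  {4,6,7,8,9} 10  {5,6,7,8,9} 10
  6 to go: {0,1,5,6,8,9} 6  {1,5,6,7,8,9} 15  {3,4,6,7,8,9} 10  {4,5,6,7,8,9} 20
  7 to go: {0,1,5,6,7,8,9} 21  {1,4,5,6,7,8,9} 35  {2,3,4,6,7,8,9} 10  {3,4,5,6,7,8,9} 30
  8 to go: {0,1,4,5,6,7,8,9} 56  {1,3,4,5,6,7,8,9} 65  {2,3,4,5,6,7,8,9} 40
  if 0:l drops first: 105 orders
  if 2:k drops first: 121 orders
heap linearizations: 226

226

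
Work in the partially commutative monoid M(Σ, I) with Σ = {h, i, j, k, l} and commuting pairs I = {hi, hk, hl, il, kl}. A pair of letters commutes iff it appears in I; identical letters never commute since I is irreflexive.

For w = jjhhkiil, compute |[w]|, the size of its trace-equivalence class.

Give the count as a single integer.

60

0(j) covers ∅
1(j) covers 0:j
2(h) covers 1:j
3(h) covers 2:h
4(k) covers 1:j
5(i) covers 4:k
6(i) covers 5:i
7(l) covers 1:j
floor of heap: 0:j
completions by unplaced set U, small U first (add the entries for U minus each lowest piece of U):
  |U|=1: {3}:1  {6}:1  {7}:1
  |U|=2: {2,3}:1  {3,6}:2  {3,7}:2  {5,6}:1  {6,7}:2
  |U|=3: {2,3,6}:3  {2,3,7}:3  {3,5,6}:3  {3,6,7}:6  {4,5,6}:1  {5,6,7}:3
  |U|=4: {2,3,5,6}:6  {2,3,6,7}:12  {3,4,5,6}:4  {3,5,6,7}:12  {4,5,6,7}:4
  |U|=5: {2,3,4,5,6}:10  {2,3,5,6,7}:30  {3,4,5,6,7}:20
  |U|=6: {2,3,4,5,6,7}:60
  start at 0(j): 60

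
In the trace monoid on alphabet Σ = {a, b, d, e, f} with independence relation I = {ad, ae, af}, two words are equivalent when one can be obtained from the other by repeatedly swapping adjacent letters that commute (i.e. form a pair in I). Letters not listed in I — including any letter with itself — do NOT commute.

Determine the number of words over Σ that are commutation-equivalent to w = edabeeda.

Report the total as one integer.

0(e) covers ∅
1(d) covers 0:e
2(a) covers ∅
3(b) covers 1:d, 2:a
4(e) covers 3:b
5(e) covers 4:e
6(d) covers 5:e
7(a) covers 3:b
floor of heap: 0:e, 2:a
completions by unplaced set U, small U first (add the entries for U minus each lowest piece of U):
  |U|=1: {6}:1  {7}:1
  |U|=2: {5,6}:1  {6,7}:2
  |U|=3: {4,5,6}:1  {5,6,7}:3
  |U|=4: {4,5,6,7}:4
  |U|=5: {3,4,5,6,7}:4
  |U|=6: {1,3,4,5,6,7}:4  {2,3,4,5,6,7}:4
  start at 0(e): 8
  start at 2(a): 4
sum over floor = 12

12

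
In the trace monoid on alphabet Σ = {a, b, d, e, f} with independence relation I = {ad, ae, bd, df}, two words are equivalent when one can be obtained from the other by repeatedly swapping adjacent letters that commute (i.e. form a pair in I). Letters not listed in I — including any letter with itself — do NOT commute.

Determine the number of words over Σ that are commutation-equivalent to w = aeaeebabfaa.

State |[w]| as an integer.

drop 0:a onto floor
drop 1:e onto floor
drop 2:a onto {0:a}
drop 3:e onto {1:e}
drop 4:e onto {3:e}
drop 5:b onto {2:a, 4:e}
drop 6:a onto {5:b}
drop 7:b onto {6:a}
drop 8:f onto {7:b}
drop 9:a onto {8:f}
drop 10:a onto {9:a}
ground layer = {0:a, 1:e}
drop-orders for the pieces not yet dropped (sum over which currently-grounded one goes next):
  1 to go: {10} 1
  2 to go: {9,10} 1
  3 to go: {8,9,10} 1
  4 to go: {7,8,9,10} 1
  5 to go: {6,7,8,9,10} 1
  6 to go: {5,6,7,8,9,10} 1
  7 to go: {2,5,6,7,8,9,10} 1  {4,5,6,7,8,9,10} 1
  8 to go: {0,2,5,6,7,8,9,10} 1  {2,4,5,6,7,8,9,10} 2  {3,4,5,6,7,8,9,10} 1
  9 to go: {0,2,4,5,6,7,8,9,10} 3  {1,3,4,5,6,7,8,9,10} 1  {2,3,4,5,6,7,8,9,10} 3
  if 0:a drops first: 4 orders
  if 1:e drops first: 6 orders
heap linearizations: 10

10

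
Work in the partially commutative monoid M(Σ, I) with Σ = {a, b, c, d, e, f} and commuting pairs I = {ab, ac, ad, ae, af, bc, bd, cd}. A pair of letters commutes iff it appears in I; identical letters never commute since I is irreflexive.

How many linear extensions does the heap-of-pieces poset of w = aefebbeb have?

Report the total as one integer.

0(a) covers ∅
1(e) covers ∅
2(f) covers 1:e
3(e) covers 2:f
4(b) covers 3:e
5(b) covers 4:b
6(e) covers 5:b
7(b) covers 6:e
floor of heap: 0:a, 1:e
completions by unplaced set U, small U first (add the entries for U minus each lowest piece of U):
  |U|=1: {0}:1  {7}:1
  |U|=2: {0,7}:2  {6,7}:1
  |U|=3: {0,6,7}:3  {5,6,7}:1
  |U|=4: {0,5,6,7}:4  {4,5,6,7}:1
  |U|=5: {0,4,5,6,7}:5  {3,4,5,6,7}:1
  |U|=6: {0,3,4,5,6,7}:6  {2,3,4,5,6,7}:1
  start at 0(a): 1
  start at 1(e): 7
sum over floor = 8

8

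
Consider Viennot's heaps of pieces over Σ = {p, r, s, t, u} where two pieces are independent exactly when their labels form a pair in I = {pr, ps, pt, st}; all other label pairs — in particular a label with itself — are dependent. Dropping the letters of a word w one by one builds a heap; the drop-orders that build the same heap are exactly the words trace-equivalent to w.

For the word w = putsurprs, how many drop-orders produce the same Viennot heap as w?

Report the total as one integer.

drop 0:p onto floor
drop 1:u onto {0:p}
drop 2:t onto {1:u}
drop 3:s onto {1:u}
drop 4:u onto {2:t, 3:s}
drop 5:r onto {4:u}
drop 6:p onto {4:u}
drop 7:r onto {5:r}
drop 8:s onto {7:r}
ground layer = {0:p}
drop-orders for the pieces not yet dropped (sum over which currently-grounded one goes next):
  1 to go: {6} 1  {8} 1
  2 to go: {6,8} 2  {7,8} 1
  3 to go: {5,7,8} 1  {6,7,8} 3
  4 to go: {5,6,7,8} 4
  5 to go: {4,5,6,7,8} 4
  6 to go: {2,4,5,6,7,8} 4  {3,4,5,6,7,8} 4
  7 to go: {2,3,4,5,6,7,8} 8
  if 0:p drops first: 8 orders

8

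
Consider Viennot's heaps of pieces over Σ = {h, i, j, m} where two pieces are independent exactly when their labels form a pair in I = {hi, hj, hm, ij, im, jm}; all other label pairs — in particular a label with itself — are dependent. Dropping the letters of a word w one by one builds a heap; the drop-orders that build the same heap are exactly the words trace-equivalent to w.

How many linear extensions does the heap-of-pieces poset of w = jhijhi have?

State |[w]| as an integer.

90

0(j) covers ∅
1(h) covers ∅
2(i) covers ∅
3(j) covers 0:j
4(h) covers 1:h
5(i) covers 2:i
floor of heap: 0:j, 1:h, 2:i
completions by unplaced set U, small U first (add the entries for U minus each lowest piece of U):
  |U|=1: {3}:1  {4}:1  {5}:1
  |U|=2: {0,3}:1  {1,4}:1  {2,5}:1  {3,4}:2  {3,5}:2  {4,5}:2
  |U|=3: {0,3,4}:3  {0,3,5}:3  {1,3,4}:3  {1,4,5}:3  {2,3,5}:3  {2,4,5}:3  {3,4,5}:6
  |U|=4: {0,1,3,4}:6  {0,2,3,5}:6  {0,3,4,5}:12  {1,2,4,5}:6  {1,3,4,5}:12  {2,3,4,5}:12
  start at 0(j): 30
  start at 1(h): 30
  start at 2(i): 30
sum over floor = 90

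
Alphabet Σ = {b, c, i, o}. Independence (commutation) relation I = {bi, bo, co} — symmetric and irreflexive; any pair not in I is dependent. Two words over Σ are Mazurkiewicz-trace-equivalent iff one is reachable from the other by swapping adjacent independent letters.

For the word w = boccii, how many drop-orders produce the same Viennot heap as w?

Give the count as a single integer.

4

0(b) covers ∅
1(o) covers ∅
2(c) covers 0:b
3(c) covers 2:c
4(i) covers 1:o, 3:c
5(i) covers 4:i
floor of heap: 0:b, 1:o
completions by unplaced set U, small U first (add the entries for U minus each lowest piece of U):
  |U|=1: {5}:1
  |U|=2: {4,5}:1
  |U|=3: {1,4,5}:1  {3,4,5}:1
  |U|=4: {1,3,4,5}:2  {2,3,4,5}:1
  start at 0(b): 3
  start at 1(o): 1
sum over floor = 4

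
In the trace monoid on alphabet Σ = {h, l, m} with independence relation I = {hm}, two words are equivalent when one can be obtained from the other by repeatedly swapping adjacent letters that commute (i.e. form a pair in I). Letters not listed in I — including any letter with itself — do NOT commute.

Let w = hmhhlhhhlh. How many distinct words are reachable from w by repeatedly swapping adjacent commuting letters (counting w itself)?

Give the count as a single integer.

4

#0=h has no predecessor
#1=m has no predecessor
#2=h depends on [0:h]
#3=h depends on [2:h]
#4=l depends on [1:m, 3:h]
#5=h depends on [4:l]
#6=h depends on [5:h]
#7=h depends on [6:h]
#8=l depends on [7:h]
#9=h depends on [8:l]
sources: [0:h, 1:m]
N(rest) = Σ N(rest − s) over sources s of rest; N(one piece) = 1:
  size 1 → [9]=1
  size 2 → [8,9]=1
  size 3 → [7,8,9]=1
  size 4 → [6,7,8,9]=1
  size 5 → [5,6,7,8,9]=1
  size 6 → [4,5,6,7,8,9]=1
  size 7 → [1,4,5,6,7,8,9]=1  [3,4,5,6,7,8,9]=1
  size 8 → [1,3,4,5,6,7,8,9]=2  [2,3,4,5,6,7,8,9]=1
  first=0(h) contributes 3
  first=1(m) contributes 1
|[w]| = 4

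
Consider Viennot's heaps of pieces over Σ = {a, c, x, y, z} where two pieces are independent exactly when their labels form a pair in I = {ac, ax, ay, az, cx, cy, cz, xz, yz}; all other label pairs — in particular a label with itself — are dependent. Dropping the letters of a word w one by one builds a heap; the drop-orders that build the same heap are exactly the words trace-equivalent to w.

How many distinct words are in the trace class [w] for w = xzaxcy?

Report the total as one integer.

120

drop 0:x onto floor
drop 1:z onto floor
drop 2:a onto floor
drop 3:x onto {0:x}
drop 4:c onto floor
drop 5:y onto {3:x}
ground layer = {0:x, 1:z, 2:a, 4:c}
drop-orders for the pieces not yet dropped (sum over which currently-grounded one goes next):
  1 to go: {1} 1  {2} 1  {4} 1  {5} 1
  2 to go: {1,2} 2  {1,4} 2  {1,5} 2  {2,4} 2  {2,5} 2  {3,5} 1  {4,5} 2
  3 to go: {0,3,5} 1  {1,2,4} 6  {1,2,5} 6  {1,3,5} 3  {1,4,5} 6  {2,3,5} 3  {2,4,5} 6  {3,4,5} 3
  4 to go: {0,1,3,5} 4  {0,2,3,5} 4  {0,3,4,5} 4  {1,2,3,5} 12  {1,2,4,5} 24  {1,3,4,5} 12  {2,3,4,5} 12
  if 0:x drops first: 60 orders
  if 1:z drops first: 20 orders
  if 2:a drops first: 20 orders
  if 4:c drops first: 20 orders
heap linearizations: 120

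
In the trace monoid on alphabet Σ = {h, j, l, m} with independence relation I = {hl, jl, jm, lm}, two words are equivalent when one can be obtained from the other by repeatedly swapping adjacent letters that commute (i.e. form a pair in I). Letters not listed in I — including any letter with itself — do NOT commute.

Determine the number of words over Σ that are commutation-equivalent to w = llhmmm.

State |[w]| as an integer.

drop 0:l onto floor
drop 1:l onto {0:l}
drop 2:h onto floor
drop 3:m onto {2:h}
drop 4:m onto {3:m}
drop 5:m onto {4:m}
ground layer = {0:l, 2:h}
drop-orders for the pieces not yet dropped (sum over which currently-grounded one goes next):
  1 to go: {1} 1  {5} 1
  2 to go: {0,1} 1  {1,5} 2  {4,5} 1
  3 to go: {0,1,5} 3  {1,4,5} 3  {3,4,5} 1
  4 to go: {0,1,4,5} 6  {1,3,4,5} 4  {2,3,4,5} 1
  if 0:l drops first: 5 orders
  if 2:h drops first: 10 orders
heap linearizations: 15

15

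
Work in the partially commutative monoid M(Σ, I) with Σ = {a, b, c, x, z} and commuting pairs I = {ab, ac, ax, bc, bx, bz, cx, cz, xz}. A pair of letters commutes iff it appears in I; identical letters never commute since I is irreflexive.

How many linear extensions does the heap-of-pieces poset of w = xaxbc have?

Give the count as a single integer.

#0=x has no predecessor
#1=a has no predecessor
#2=x depends on [0:x]
#3=b has no predecessor
#4=c has no predecessor
sources: [0:x, 1:a, 3:b, 4:c]
N(rest) = Σ N(rest − s) over sources s of rest; N(one piece) = 1:
  size 1 → [1]=1  [2]=1  [3]=1  [4]=1
  size 2 → [0,2]=1  [1,2]=2  [1,3]=2  [1,4]=2  [2,3]=2  [2,4]=2  [3,4]=2
  size 3 → [0,1,2]=3  [0,2,3]=3  [0,2,4]=3  [1,2,3]=6  [1,2,4]=6  [1,3,4]=6  [2,3,4]=6
  first=0(x) contributes 24
  first=1(a) contributes 12
  first=3(b) contributes 12
  first=4(c) contributes 12
|[w]| = 60

60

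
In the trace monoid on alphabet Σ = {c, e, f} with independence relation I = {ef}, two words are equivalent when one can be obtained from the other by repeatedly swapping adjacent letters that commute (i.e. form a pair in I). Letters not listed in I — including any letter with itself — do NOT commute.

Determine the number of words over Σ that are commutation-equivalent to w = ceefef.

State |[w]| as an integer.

10

#0=c has no predecessor
#1=e depends on [0:c]
#2=e depends on [1:e]
#3=f depends on [0:c]
#4=e depends on [2:e]
#5=f depends on [3:f]
sources: [0:c]
N(rest) = Σ N(rest − s) over sources s of rest; N(one piece) = 1:
  size 1 → [4]=1  [5]=1
  size 2 → [2,4]=1  [3,5]=1  [4,5]=2
  size 3 → [1,2,4]=1  [2,4,5]=3  [3,4,5]=3
  size 4 → [1,2,4,5]=4  [2,3,4,5]=6
  first=0(c) contributes 10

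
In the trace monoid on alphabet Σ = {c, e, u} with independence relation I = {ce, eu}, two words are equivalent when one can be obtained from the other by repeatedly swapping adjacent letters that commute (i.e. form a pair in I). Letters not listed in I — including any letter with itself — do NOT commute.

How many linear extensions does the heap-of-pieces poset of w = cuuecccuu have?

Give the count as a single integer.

piece 0:c — minimal
piece 1:u rests on {0:c}
piece 2:u rests on {1:u}
piece 3:e — minimal
piece 4:c rests on {2:u}
piece 5:c rests on {4:c}
piece 6:c rests on {5:c}
piece 7:u rests on {6:c}
piece 8:u rests on {7:u}
minimal pieces: {0:c, 3:e}
ways to finish when only these pieces remain (= sum over removing one remaining piece with nothing left below it):
  1 left: {3}→1  {8}→1
  2 left: {3,8}→2  {7,8}→1
  3 left: {3,7,8}→3  {6,7,8}→1
  4 left: {3,6,7,8}→4  {5,6,7,8}→1
  5 left: {3,5,6,7,8}→5  {4,5,6,7,8}→1
  6 left: {2,4,5,6,7,8}→1  {3,4,5,6,7,8}→6
  7 left: {1,2,4,5,6,7,8}→1  {2,3,4,5,6,7,8}→7
  placing 0:c first → 8 extensions
  placing 3:e first → 1 extensions
total linear extensions = 9

9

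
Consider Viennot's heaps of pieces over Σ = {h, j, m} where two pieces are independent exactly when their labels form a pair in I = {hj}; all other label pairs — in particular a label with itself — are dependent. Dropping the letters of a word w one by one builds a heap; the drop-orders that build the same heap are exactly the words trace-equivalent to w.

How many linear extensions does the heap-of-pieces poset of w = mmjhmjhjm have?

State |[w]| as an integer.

piece 0:m — minimal
piece 1:m rests on {0:m}
piece 2:j rests on {1:m}
piece 3:h rests on {1:m}
piece 4:m rests on {2:j, 3:h}
piece 5:j rests on {4:m}
piece 6:h rests on {4:m}
piece 7:j rests on {5:j}
piece 8:m rests on {6:h, 7:j}
minimal pieces: {0:m}
ways to finish when only these pieces remain (= sum over removing one remaining piece with nothing left below it):
  1 left: {8}→1
  2 left: {6,8}→1  {7,8}→1
  3 left: {5,7,8}→1  {6,7,8}→2
  4 left: {5,6,7,8}→3
  5 left: {4,5,6,7,8}→3
  6 left: {2,4,5,6,7,8}→3  {3,4,5,6,7,8}→3
  7 left: {2,3,4,5,6,7,8}→6
  placing 0:m first → 6 extensions

6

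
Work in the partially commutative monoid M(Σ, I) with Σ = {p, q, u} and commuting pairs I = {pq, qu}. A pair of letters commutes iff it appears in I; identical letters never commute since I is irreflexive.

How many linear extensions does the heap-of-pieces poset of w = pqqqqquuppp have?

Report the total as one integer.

462

#0=p has no predecessor
#1=q has no predecessor
#2=q depends on [1:q]
#3=q depends on [2:q]
#4=q depends on [3:q]
#5=q depends on [4:q]
#6=u depends on [0:p]
#7=u depends on [6:u]
#8=p depends on [7:u]
#9=p depends on [8:p]
#10=p depends on [9:p]
sources: [0:p, 1:q]
N(rest) = Σ N(rest − s) over sources s of rest; N(one piece) = 1:
  size 1 → [5]=1  [10]=1
  size 2 → [4,5]=1  [5,10]=2  [9,10]=1
  size 3 → [3,4,5]=1  [4,5,10]=3  [5,9,10]=3  [8,9,10]=1
  size 4 → [2,3,4,5]=1  [3,4,5,10]=4  [4,5,9,10]=6  [5,8,9,10]=4  [7,8,9,10]=1
  size 5 → [1,2,3,4,5]=1  [2,3,4,5,10]=5  [3,4,5,9,10]=10  [4,5,8,9,10]=10  [5,7,8,9,10]=5  [6,7,8,9,10]=1
  size 6 → [0,6,7,8,9,10]=1  [1,2,3,4,5,10]=6  [2,3,4,5,9,10]=15  [3,4,5,8,9,10]=20  [4,5,7,8,9,10]=15  [5,6,7,8,9,10]=6
  size 7 → [0,5,6,7,8,9,10]=7  [1,2,3,4,5,9,10]=21  [2,3,4,5,8,9,10]=35  [3,4,5,7,8,9,10]=35  [4,5,6,7,8,9,10]=21
  size 8 → [0,4,5,6,7,8,9,10]=28  [1,2,3,4,5,8,9,10]=56  [2,3,4,5,7,8,9,10]=70  [3,4,5,6,7,8,9,10]=56
  size 9 → [0,3,4,5,6,7,8,9,10]=84  [1,2,3,4,5,7,8,9,10]=126  [2,3,4,5,6,7,8,9,10]=126
  first=0(p) contributes 252
  first=1(q) contributes 210
|[w]| = 462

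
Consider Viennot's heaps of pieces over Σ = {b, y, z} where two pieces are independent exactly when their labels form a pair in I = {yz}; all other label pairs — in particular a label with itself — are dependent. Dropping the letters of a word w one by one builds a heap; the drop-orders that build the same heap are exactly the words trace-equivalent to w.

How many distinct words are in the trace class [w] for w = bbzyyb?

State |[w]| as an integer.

#0=b has no predecessor
#1=b depends on [0:b]
#2=z depends on [1:b]
#3=y depends on [1:b]
#4=y depends on [3:y]
#5=b depends on [2:z, 4:y]
sources: [0:b]
N(rest) = Σ N(rest − s) over sources s of rest; N(one piece) = 1:
  size 1 → [5]=1
  size 2 → [2,5]=1  [4,5]=1
  size 3 → [2,4,5]=2  [3,4,5]=1
  size 4 → [2,3,4,5]=3
  first=0(b) contributes 3

3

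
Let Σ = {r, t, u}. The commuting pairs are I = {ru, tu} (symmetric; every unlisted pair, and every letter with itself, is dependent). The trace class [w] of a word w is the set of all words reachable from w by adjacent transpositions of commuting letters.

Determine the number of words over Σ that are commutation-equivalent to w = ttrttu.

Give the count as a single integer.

6

drop 0:t onto floor
drop 1:t onto {0:t}
drop 2:r onto {1:t}
drop 3:t onto {2:r}
drop 4:t onto {3:t}
drop 5:u onto floor
ground layer = {0:t, 5:u}
drop-orders for the pieces not yet dropped (sum over which currently-grounded one goes next):
  1 to go: {4} 1  {5} 1
  2 to go: {3,4} 1  {4,5} 2
  3 to go: {2,3,4} 1  {3,4,5} 3
  4 to go: {1,2,3,4} 1  {2,3,4,5} 4
  if 0:t drops first: 5 orders
  if 5:u drops first: 1 orders
heap linearizations: 6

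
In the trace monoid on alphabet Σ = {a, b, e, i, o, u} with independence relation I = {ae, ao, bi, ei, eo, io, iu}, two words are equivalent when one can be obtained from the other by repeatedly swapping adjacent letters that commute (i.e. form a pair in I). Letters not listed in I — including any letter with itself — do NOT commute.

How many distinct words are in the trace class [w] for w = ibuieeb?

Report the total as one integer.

0(i) covers ∅
1(b) covers ∅
2(u) covers 1:b
3(i) covers 0:i
4(e) covers 2:u
5(e) covers 4:e
6(b) covers 5:e
floor of heap: 0:i, 1:b
completions by unplaced set U, small U first (add the entries for U minus each lowest piece of U):
  |U|=1: {3}:1  {6}:1
  |U|=2: {0,3}:1  {3,6}:2  {5,6}:1
  |U|=3: {0,3,6}:3  {3,5,6}:3  {4,5,6}:1
  |U|=4: {0,3,5,6}:6  {2,4,5,6}:1  {3,4,5,6}:4
  |U|=5: {0,3,4,5,6}:10  {1,2,4,5,6}:1  {2,3,4,5,6}:5
  start at 0(i): 6
  start at 1(b): 15
sum over floor = 21

21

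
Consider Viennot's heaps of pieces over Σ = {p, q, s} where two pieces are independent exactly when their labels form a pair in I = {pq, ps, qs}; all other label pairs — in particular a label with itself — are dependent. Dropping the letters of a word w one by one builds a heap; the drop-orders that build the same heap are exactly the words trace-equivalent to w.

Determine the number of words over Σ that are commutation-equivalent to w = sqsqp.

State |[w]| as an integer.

0(s) covers ∅
1(q) covers ∅
2(s) covers 0:s
3(q) covers 1:q
4(p) covers ∅
floor of heap: 0:s, 1:q, 4:p
completions by unplaced set U, small U first (add the entries for U minus each lowest piece of U):
  |U|=1: {2}:1  {3}:1  {4}:1
  |U|=2: {0,2}:1  {1,3}:1  {2,3}:2  {2,4}:2  {3,4}:2
  |U|=3: {0,2,3}:3  {0,2,4}:3  {1,2,3}:3  {1,3,4}:3  {2,3,4}:6
  start at 0(s): 12
  start at 1(q): 12
  start at 4(p): 6
sum over floor = 30

30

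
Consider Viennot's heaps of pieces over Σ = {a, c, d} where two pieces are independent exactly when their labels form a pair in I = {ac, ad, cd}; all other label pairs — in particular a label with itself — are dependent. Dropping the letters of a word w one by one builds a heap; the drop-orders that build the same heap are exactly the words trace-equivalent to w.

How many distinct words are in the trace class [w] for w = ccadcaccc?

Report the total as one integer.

252

piece 0:c — minimal
piece 1:c rests on {0:c}
piece 2:a — minimal
piece 3:d — minimal
piece 4:c rests on {1:c}
piece 5:a rests on {2:a}
piece 6:c rests on {4:c}
piece 7:c rests on {6:c}
piece 8:c rests on {7:c}
minimal pieces: {0:c, 2:a, 3:d}
ways to finish when only these pieces remain (= sum over removing one remaining piece with nothing left below it):
  1 left: {3}→1  {5}→1  {8}→1
  2 left: {2,5}→1  {3,5}→2  {3,8}→2  {5,8}→2  {7,8}→1
  3 left: {2,3,5}→3  {2,5,8}→3  {3,5,8}→6  {3,7,8}→3  {5,7,8}→3  {6,7,8}→1
  4 left: {2,3,5,8}→12  {2,5,7,8}→6  {3,5,7,8}→12  {3,6,7,8}→4  {4,6,7,8}→1  {5,6,7,8}→4
  5 left: {1,4,6,7,8}→1  {2,3,5,7,8}→30  {2,5,6,7,8}→10  {3,4,6,7,8}→5  {3,5,6,7,8}→20  {4,5,6,7,8}→5
  6 left: {0,1,4,6,7,8}→1  {1,3,4,6,7,8}→6  {1,4,5,6,7,8}→6  {2,3,5,6,7,8}→60  {2,4,5,6,7,8}→15  {3,4,5,6,7,8}→30
  7 left: {0,1,3,4,6,7,8}→7  {0,1,4,5,6,7,8}→7  {1,2,4,5,6,7,8}→21  {1,3,4,5,6,7,8}→42  {2,3,4,5,6,7,8}→105
  placing 0:c first → 168 extensions
  placing 2:a first → 56 extensions
  placing 3:d first → 28 extensions
total linear extensions = 252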